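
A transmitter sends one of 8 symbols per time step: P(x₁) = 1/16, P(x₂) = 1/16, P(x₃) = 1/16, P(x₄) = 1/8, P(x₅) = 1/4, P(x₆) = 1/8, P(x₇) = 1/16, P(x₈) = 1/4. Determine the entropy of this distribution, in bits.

2.75 bits

Each probability is a power of 1/2, so log₂(1/p) is an integer.
H = Σ p·log₂(1/p) = 1/16·4 + 1/16·4 + 1/16·4 + 1/8·3 + 1/4·2 + 1/8·3 + 1/16·4 + 1/4·2 = 2.75 bits.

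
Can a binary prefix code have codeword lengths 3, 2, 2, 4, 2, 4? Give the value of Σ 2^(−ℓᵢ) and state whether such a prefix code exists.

With common denominator 2^4 = 16: Σ 2^(−ℓᵢ) = 2/16 + 4/16 + 4/16 + 1/16 + 4/16 + 1/16 = 16/16 = 1.
Kraft's inequality requires Σ ≤ 1; here Σ = 1 ≤ 1, so such a prefix code exists.

1; yes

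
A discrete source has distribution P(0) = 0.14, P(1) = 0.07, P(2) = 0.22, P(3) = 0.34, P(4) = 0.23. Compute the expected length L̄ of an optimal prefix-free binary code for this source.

Repeatedly combine the two least-probable nodes; the expected code length is the sum of the merged weights.
merge 7/100 + 7/50 → 21/100
merge 21/100 + 11/50 → 43/100
merge 23/100 + 17/50 → 57/100
merge 43/100 + 57/100 → 1
L = 21/100 + 43/100 + 57/100 + 1 = 221/100 = 2.21 bits/symbol.

2.21 bits/symbol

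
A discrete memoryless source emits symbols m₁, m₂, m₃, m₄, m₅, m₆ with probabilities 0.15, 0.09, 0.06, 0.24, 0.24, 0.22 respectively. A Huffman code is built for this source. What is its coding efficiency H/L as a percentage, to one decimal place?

Entropy H = −Σ p log₂ p ≈ 2.4356 bits.
Huffman merges: 3/50+9/100→3/20; 3/20+3/20→3/10; 11/50+6/25→23/50; 6/25+3/10→27/50; 23/50+27/50→1. L = 49/20 ≈ 2.4500.
Efficiency = H/L = 2.4356/2.4500 = 99.4%.

99.4%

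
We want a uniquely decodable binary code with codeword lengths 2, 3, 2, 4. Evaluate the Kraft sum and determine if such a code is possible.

With common denominator 2^4 = 16: Σ 2^(−ℓᵢ) = 4/16 + 2/16 + 4/16 + 1/16 = 11/16 = 0.6875.
Kraft's inequality requires Σ ≤ 1; here Σ = 0.6875 ≤ 1, so such a prefix code exists.

0.6875; yes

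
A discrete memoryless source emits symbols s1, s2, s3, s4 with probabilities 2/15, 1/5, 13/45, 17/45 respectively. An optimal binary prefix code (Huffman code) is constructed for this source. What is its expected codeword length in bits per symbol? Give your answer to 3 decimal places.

1.956 bits/symbol

Repeatedly combine the two least-probable nodes; the expected code length is the sum of the merged weights.
merge 2/15 + 1/5 → 1/3
merge 13/45 + 1/3 → 28/45
merge 17/45 + 28/45 → 1
L = 1/3 + 28/45 + 1 = 88/45 ≈ 1.956 bits/symbol.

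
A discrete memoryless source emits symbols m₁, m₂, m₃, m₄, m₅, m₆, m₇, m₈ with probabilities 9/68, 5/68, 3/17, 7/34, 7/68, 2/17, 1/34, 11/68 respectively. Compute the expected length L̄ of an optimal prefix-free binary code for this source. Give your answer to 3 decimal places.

Repeatedly combine the two least-probable nodes; the expected code length is the sum of the merged weights.
merge 1/34 + 5/68 → 7/68
merge 7/68 + 7/68 → 7/34
merge 2/17 + 9/68 → 1/4
merge 11/68 + 3/17 → 23/68
merge 7/34 + 7/34 → 7/17
merge 1/4 + 23/68 → 10/17
merge 7/17 + 10/17 → 1
L = 7/68 + 7/34 + 1/4 + 23/68 + 7/17 + 10/17 + 1 = 197/68 ≈ 2.897 bits/symbol.

2.897 bits/symbol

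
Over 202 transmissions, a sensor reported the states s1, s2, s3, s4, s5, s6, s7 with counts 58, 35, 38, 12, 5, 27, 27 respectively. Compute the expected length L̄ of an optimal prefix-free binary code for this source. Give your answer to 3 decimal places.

Probabilities are the counts divided by 202.
Repeatedly combine the two least-probable nodes; the expected code length is the sum of the merged weights.
merge 5/202 + 6/101 → 17/202
merge 17/202 + 27/202 → 22/101
merge 27/202 + 35/202 → 31/101
merge 19/101 + 22/101 → 41/101
merge 29/101 + 31/101 → 60/101
merge 41/101 + 60/101 → 1
L = 17/202 + 22/101 + 31/101 + 41/101 + 60/101 + 1 = 527/202 ≈ 2.609 bits/symbol.

2.609 bits/symbol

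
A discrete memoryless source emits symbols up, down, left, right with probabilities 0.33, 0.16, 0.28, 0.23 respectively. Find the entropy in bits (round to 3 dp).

1.953 bits

H = −Σ pᵢ log₂ pᵢ.
−0.33·log₂(0.33) = 0.5278
−0.16·log₂(0.16) = 0.4230
−0.28·log₂(0.28) = 0.5142
−0.23·log₂(0.23) = 0.4877
Sum ≈ 1.9527 → 1.953 bits.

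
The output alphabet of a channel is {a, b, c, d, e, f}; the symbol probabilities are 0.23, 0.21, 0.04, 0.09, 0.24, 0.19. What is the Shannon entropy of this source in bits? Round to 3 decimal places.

H = −Σ pᵢ log₂ pᵢ.
−0.23·log₂(0.23) = 0.4877
−0.21·log₂(0.21) = 0.4728
−0.04·log₂(0.04) = 0.1858
−0.09·log₂(0.09) = 0.3127
−0.24·log₂(0.24) = 0.4941
−0.19·log₂(0.19) = 0.4552
Sum ≈ 2.4083 → 2.408 bits.

2.408 bits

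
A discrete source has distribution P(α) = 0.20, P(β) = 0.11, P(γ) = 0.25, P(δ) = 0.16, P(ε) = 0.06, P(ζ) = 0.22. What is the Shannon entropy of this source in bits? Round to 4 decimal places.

2.4618 bits

H = −Σ pᵢ log₂ pᵢ.
−0.20·log₂(0.20) = 0.4644
−0.11·log₂(0.11) = 0.3503
−0.25·log₂(0.25) = 0.5000
−0.16·log₂(0.16) = 0.4230
−0.06·log₂(0.06) = 0.2435
−0.22·log₂(0.22) = 0.4806
Sum ≈ 2.4618 → 2.4618 bits.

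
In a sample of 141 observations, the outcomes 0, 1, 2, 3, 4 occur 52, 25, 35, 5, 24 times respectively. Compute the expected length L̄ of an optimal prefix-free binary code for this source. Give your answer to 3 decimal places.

2.206 bits/symbol

Probabilities are the counts divided by 141.
Repeatedly combine the two least-probable nodes; the expected code length is the sum of the merged weights.
merge 5/141 + 8/47 → 29/141
merge 25/141 + 29/141 → 18/47
merge 35/141 + 52/141 → 29/47
merge 18/47 + 29/47 → 1
L = 29/141 + 18/47 + 29/47 + 1 = 311/141 ≈ 2.206 bits/symbol.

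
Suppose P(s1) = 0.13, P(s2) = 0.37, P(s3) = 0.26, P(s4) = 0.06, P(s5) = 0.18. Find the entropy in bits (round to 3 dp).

2.108 bits

H = −Σ pᵢ log₂ pᵢ.
−0.13·log₂(0.13) = 0.3826
−0.37·log₂(0.37) = 0.5307
−0.26·log₂(0.26) = 0.5053
−0.06·log₂(0.06) = 0.2435
−0.18·log₂(0.18) = 0.4453
Sum ≈ 2.1075 → 2.108 bits.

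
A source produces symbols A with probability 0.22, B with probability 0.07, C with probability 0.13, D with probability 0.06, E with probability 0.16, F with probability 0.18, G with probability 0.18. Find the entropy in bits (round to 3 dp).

2.689 bits

H = −Σ pᵢ log₂ pᵢ.
−0.22·log₂(0.22) = 0.4806
−0.07·log₂(0.07) = 0.2686
−0.13·log₂(0.13) = 0.3826
−0.06·log₂(0.06) = 0.2435
−0.16·log₂(0.16) = 0.4230
−0.18·log₂(0.18) = 0.4453
−0.18·log₂(0.18) = 0.4453
Sum ≈ 2.6889 → 2.689 bits.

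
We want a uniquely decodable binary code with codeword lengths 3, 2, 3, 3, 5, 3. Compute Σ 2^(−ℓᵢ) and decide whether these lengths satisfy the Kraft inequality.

0.78125; yes

With common denominator 2^5 = 32: Σ 2^(−ℓᵢ) = 4/32 + 8/32 + 4/32 + 4/32 + 1/32 + 4/32 = 25/32 = 0.78125.
Kraft's inequality requires Σ ≤ 1; here Σ = 0.78125 ≤ 1, so such a prefix code exists.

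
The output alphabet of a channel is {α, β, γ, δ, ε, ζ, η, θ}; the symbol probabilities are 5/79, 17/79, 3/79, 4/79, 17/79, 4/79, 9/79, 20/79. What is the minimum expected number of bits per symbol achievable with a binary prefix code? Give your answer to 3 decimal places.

Repeatedly combine the two least-probable nodes; the expected code length is the sum of the merged weights.
merge 3/79 + 4/79 → 7/79
merge 4/79 + 5/79 → 9/79
merge 7/79 + 9/79 → 16/79
merge 9/79 + 16/79 → 25/79
merge 17/79 + 17/79 → 34/79
merge 20/79 + 25/79 → 45/79
merge 34/79 + 45/79 → 1
L = 7/79 + 9/79 + 16/79 + 25/79 + 34/79 + 45/79 + 1 = 215/79 ≈ 2.722 bits/symbol.

2.722 bits/symbol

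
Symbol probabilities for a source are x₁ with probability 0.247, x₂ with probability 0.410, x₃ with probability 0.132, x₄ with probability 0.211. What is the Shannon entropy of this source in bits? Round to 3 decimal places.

1.885 bits

H = −Σ pᵢ log₂ pᵢ.
−0.247·log₂(0.247) = 0.4983
−0.410·log₂(0.410) = 0.5274
−0.132·log₂(0.132) = 0.3856
−0.211·log₂(0.211) = 0.4736
Sum ≈ 1.8849 → 1.885 bits.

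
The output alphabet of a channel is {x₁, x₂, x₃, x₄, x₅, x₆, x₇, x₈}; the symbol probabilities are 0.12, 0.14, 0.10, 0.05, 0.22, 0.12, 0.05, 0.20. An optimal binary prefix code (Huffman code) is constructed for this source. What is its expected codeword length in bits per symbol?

2.88 bits/symbol

Repeatedly combine the two least-probable nodes; the expected code length is the sum of the merged weights.
merge 1/20 + 1/20 → 1/10
merge 1/10 + 1/10 → 1/5
merge 3/25 + 3/25 → 6/25
merge 7/50 + 1/5 → 17/50
merge 1/5 + 11/50 → 21/50
merge 6/25 + 17/50 → 29/50
merge 21/50 + 29/50 → 1
L = 1/10 + 1/5 + 6/25 + 17/50 + 21/50 + 29/50 + 1 = 72/25 = 2.88 bits/symbol.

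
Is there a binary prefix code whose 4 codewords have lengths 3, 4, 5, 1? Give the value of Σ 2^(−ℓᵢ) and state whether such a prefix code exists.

0.71875; yes

With common denominator 2^5 = 32: Σ 2^(−ℓᵢ) = 4/32 + 2/32 + 1/32 + 16/32 = 23/32 = 0.71875.
Kraft's inequality requires Σ ≤ 1; here Σ = 0.71875 ≤ 1, so such a prefix code exists.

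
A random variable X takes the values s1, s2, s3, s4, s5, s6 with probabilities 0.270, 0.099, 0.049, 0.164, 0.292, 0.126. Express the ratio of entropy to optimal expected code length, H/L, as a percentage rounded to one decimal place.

98.1%

Entropy H = −Σ p log₂ p ≈ 2.3764 bits.
Huffman merges: 49/1000+99/1000→37/250; 63/500+37/250→137/500; 41/250+27/100→217/500; 137/500+73/250→283/500; 217/500+283/500→1. L = 1211/500 ≈ 2.4220.
Efficiency = H/L = 2.3764/2.4220 = 98.1%.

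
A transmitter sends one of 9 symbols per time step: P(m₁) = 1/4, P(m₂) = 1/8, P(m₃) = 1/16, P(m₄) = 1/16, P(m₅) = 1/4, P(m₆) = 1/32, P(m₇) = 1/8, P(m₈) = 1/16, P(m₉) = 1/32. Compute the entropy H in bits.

2.8125 bits

Each probability is a power of 1/2, so log₂(1/p) is an integer.
H = Σ p·log₂(1/p) = 1/4·2 + 1/8·3 + 1/16·4 + 1/16·4 + 1/4·2 + 1/32·5 + 1/8·3 + 1/16·4 + 1/32·5 = 2.8125 bits.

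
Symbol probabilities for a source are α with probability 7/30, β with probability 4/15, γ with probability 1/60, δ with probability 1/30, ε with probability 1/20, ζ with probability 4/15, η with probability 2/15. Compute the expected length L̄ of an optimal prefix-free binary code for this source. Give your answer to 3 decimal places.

2.383 bits/symbol

Repeatedly combine the two least-probable nodes; the expected code length is the sum of the merged weights.
merge 1/60 + 1/30 → 1/20
merge 1/20 + 1/20 → 1/10
merge 1/10 + 2/15 → 7/30
merge 7/30 + 7/30 → 7/15
merge 4/15 + 4/15 → 8/15
merge 7/15 + 8/15 → 1
L = 1/20 + 1/10 + 7/30 + 7/15 + 8/15 + 1 = 143/60 ≈ 2.383 bits/symbol.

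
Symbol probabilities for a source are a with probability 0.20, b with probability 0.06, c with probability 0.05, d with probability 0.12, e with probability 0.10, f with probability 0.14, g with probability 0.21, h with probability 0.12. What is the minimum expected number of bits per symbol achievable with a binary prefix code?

Repeatedly combine the two least-probable nodes; the expected code length is the sum of the merged weights.
merge 1/20 + 3/50 → 11/100
merge 1/10 + 11/100 → 21/100
merge 3/25 + 3/25 → 6/25
merge 7/50 + 1/5 → 17/50
merge 21/100 + 21/100 → 21/50
merge 6/25 + 17/50 → 29/50
merge 21/50 + 29/50 → 1
L = 11/100 + 21/100 + 6/25 + 17/50 + 21/50 + 29/50 + 1 = 29/10 = 2.9 bits/symbol.

2.9 bits/symbol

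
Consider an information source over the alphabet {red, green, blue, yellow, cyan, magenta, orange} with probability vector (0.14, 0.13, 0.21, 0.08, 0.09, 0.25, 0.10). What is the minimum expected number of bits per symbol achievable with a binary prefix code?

2.71 bits/symbol

Repeatedly combine the two least-probable nodes; the expected code length is the sum of the merged weights.
merge 2/25 + 9/100 → 17/100
merge 1/10 + 13/100 → 23/100
merge 7/50 + 17/100 → 31/100
merge 21/100 + 23/100 → 11/25
merge 1/4 + 31/100 → 14/25
merge 11/25 + 14/25 → 1
L = 17/100 + 23/100 + 31/100 + 11/25 + 14/25 + 1 = 271/100 = 2.71 bits/symbol.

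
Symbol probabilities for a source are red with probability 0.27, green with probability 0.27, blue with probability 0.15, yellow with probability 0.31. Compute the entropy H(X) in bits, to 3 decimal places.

H = −Σ pᵢ log₂ pᵢ.
−0.27·log₂(0.27) = 0.5100
−0.27·log₂(0.27) = 0.5100
−0.15·log₂(0.15) = 0.4105
−0.31·log₂(0.31) = 0.5238
Sum ≈ 1.9544 → 1.954 bits.

1.954 bits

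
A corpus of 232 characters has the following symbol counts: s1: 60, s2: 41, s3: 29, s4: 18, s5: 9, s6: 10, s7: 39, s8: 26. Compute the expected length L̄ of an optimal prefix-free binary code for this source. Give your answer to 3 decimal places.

2.806 bits/symbol

Probabilities are the counts divided by 232.
Repeatedly combine the two least-probable nodes; the expected code length is the sum of the merged weights.
merge 9/232 + 5/116 → 19/232
merge 9/116 + 19/232 → 37/232
merge 13/116 + 1/8 → 55/232
merge 37/232 + 39/232 → 19/58
merge 41/232 + 55/232 → 12/29
merge 15/58 + 19/58 → 17/29
merge 12/29 + 17/29 → 1
L = 19/232 + 37/232 + 55/232 + 19/58 + 12/29 + 17/29 + 1 = 651/232 ≈ 2.806 bits/symbol.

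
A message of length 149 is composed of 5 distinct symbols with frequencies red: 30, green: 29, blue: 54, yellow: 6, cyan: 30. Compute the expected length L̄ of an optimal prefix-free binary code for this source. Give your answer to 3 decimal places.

Probabilities are the counts divided by 149.
Repeatedly combine the two least-probable nodes; the expected code length is the sum of the merged weights.
merge 6/149 + 29/149 → 35/149
merge 30/149 + 30/149 → 60/149
merge 35/149 + 54/149 → 89/149
merge 60/149 + 89/149 → 1
L = 35/149 + 60/149 + 89/149 + 1 = 333/149 ≈ 2.235 bits/symbol.

2.235 bits/symbol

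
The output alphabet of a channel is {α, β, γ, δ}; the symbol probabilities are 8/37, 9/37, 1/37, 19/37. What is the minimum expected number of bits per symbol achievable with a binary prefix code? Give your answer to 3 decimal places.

1.730 bits/symbol

Repeatedly combine the two least-probable nodes; the expected code length is the sum of the merged weights.
merge 1/37 + 8/37 → 9/37
merge 9/37 + 9/37 → 18/37
merge 18/37 + 19/37 → 1
L = 9/37 + 18/37 + 1 = 64/37 ≈ 1.730 bits/symbol.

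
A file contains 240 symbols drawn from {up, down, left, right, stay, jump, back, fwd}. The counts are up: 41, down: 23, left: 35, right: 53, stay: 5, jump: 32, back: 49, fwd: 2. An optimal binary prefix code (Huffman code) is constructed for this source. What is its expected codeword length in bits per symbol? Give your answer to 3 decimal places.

Probabilities are the counts divided by 240.
Repeatedly combine the two least-probable nodes; the expected code length is the sum of the merged weights.
merge 1/120 + 1/48 → 7/240
merge 7/240 + 23/240 → 1/8
merge 1/8 + 2/15 → 31/120
merge 7/48 + 41/240 → 19/60
merge 49/240 + 53/240 → 17/40
merge 31/120 + 19/60 → 23/40
merge 17/40 + 23/40 → 1
L = 7/240 + 1/8 + 31/120 + 19/60 + 17/40 + 23/40 + 1 = 131/48 ≈ 2.729 bits/symbol.

2.729 bits/symbol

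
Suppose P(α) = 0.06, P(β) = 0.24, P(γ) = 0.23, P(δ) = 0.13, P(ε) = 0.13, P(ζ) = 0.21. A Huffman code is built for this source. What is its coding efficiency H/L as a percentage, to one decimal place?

98.1%

Entropy H = −Σ p log₂ p ≈ 2.4634 bits.
Huffman merges: 3/50+13/100→19/100; 13/100+19/100→8/25; 21/100+23/100→11/25; 6/25+8/25→14/25; 11/25+14/25→1. L = 251/100 ≈ 2.5100.
Efficiency = H/L = 2.4634/2.5100 = 98.1%.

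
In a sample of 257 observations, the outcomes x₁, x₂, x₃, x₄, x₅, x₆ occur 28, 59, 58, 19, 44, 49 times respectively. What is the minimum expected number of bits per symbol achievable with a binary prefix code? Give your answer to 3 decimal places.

2.537 bits/symbol

Probabilities are the counts divided by 257.
Repeatedly combine the two least-probable nodes; the expected code length is the sum of the merged weights.
merge 19/257 + 28/257 → 47/257
merge 44/257 + 47/257 → 91/257
merge 49/257 + 58/257 → 107/257
merge 59/257 + 91/257 → 150/257
merge 107/257 + 150/257 → 1
L = 47/257 + 91/257 + 107/257 + 150/257 + 1 = 652/257 ≈ 2.537 bits/symbol.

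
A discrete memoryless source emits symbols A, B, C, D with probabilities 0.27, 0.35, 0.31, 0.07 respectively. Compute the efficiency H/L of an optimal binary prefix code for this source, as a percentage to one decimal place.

Entropy H = −Σ p log₂ p ≈ 1.8325 bits.
Huffman merges: 7/100+27/100→17/50; 31/100+17/50→13/20; 7/20+13/20→1. L = 199/100 ≈ 1.9900.
Efficiency = H/L = 1.8325/1.9900 = 92.1%.

92.1%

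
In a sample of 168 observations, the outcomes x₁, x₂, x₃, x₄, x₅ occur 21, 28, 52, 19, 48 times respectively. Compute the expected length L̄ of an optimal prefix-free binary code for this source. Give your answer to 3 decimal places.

Probabilities are the counts divided by 168.
Repeatedly combine the two least-probable nodes; the expected code length is the sum of the merged weights.
merge 19/168 + 1/8 → 5/21
merge 1/6 + 5/21 → 17/42
merge 2/7 + 13/42 → 25/42
merge 17/42 + 25/42 → 1
L = 5/21 + 17/42 + 25/42 + 1 = 47/21 ≈ 2.238 bits/symbol.

2.238 bits/symbol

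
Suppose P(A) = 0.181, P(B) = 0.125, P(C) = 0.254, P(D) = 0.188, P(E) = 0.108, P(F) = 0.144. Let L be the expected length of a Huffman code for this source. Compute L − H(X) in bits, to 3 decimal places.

0.032 bits

Entropy H = −Σ p log₂ p ≈ 2.5262 bits.
Huffman merges: 27/250+1/8→233/1000; 18/125+181/1000→13/40; 47/250+233/1000→421/1000; 127/500+13/40→579/1000; 421/1000+579/1000→1. L = 1279/500 ≈ 2.5580.
L − H = 2.5580 − 2.5262 = 0.032 bits.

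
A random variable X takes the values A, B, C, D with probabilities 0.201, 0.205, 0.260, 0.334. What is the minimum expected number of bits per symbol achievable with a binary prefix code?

Repeatedly combine the two least-probable nodes; the expected code length is the sum of the merged weights.
merge 201/1000 + 41/200 → 203/500
merge 13/50 + 167/500 → 297/500
merge 203/500 + 297/500 → 1
L = 203/500 + 297/500 + 1 = 2 bits/symbol.

2 bits/symbol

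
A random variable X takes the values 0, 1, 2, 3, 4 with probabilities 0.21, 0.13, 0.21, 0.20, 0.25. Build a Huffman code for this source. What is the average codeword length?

2.33 bits/symbol

Repeatedly combine the two least-probable nodes; the expected code length is the sum of the merged weights.
merge 13/100 + 1/5 → 33/100
merge 21/100 + 21/100 → 21/50
merge 1/4 + 33/100 → 29/50
merge 21/50 + 29/50 → 1
L = 33/100 + 21/50 + 29/50 + 1 = 233/100 = 2.33 bits/symbol.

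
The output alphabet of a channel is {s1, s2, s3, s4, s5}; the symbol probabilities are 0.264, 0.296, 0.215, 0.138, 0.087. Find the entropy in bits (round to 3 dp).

H = −Σ pᵢ log₂ pᵢ.
−0.264·log₂(0.264) = 0.5072
−0.296·log₂(0.296) = 0.5199
−0.215·log₂(0.215) = 0.4768
−0.138·log₂(0.138) = 0.3943
−0.087·log₂(0.087) = 0.3065
Sum ≈ 2.2047 → 2.205 bits.

2.205 bits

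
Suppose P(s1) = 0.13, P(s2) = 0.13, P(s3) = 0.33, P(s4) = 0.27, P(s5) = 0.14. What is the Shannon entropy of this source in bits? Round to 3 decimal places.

2.200 bits

H = −Σ pᵢ log₂ pᵢ.
−0.13·log₂(0.13) = 0.3826
−0.13·log₂(0.13) = 0.3826
−0.33·log₂(0.33) = 0.5278
−0.27·log₂(0.27) = 0.5100
−0.14·log₂(0.14) = 0.3971
Sum ≈ 2.2002 → 2.200 bits.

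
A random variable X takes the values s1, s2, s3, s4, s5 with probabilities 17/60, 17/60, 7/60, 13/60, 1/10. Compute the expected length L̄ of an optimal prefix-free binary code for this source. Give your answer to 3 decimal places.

Repeatedly combine the two least-probable nodes; the expected code length is the sum of the merged weights.
merge 1/10 + 7/60 → 13/60
merge 13/60 + 13/60 → 13/30
merge 17/60 + 17/60 → 17/30
merge 13/30 + 17/30 → 1
L = 13/60 + 13/30 + 17/30 + 1 = 133/60 ≈ 2.217 bits/symbol.

2.217 bits/symbol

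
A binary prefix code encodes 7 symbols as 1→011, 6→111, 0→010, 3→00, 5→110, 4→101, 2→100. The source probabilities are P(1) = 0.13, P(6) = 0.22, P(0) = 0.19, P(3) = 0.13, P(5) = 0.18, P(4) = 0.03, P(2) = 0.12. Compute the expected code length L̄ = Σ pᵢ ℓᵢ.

L̄ = Σ pᵢ·ℓᵢ = 0.13·3 + 0.22·3 + 0.19·3 + 0.13·2 + 0.18·3 + 0.03·3 + 0.12·3 = 2.87 bits/symbol.

2.87 bits/symbol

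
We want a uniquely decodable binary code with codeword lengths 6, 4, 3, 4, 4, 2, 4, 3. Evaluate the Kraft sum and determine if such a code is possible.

With common denominator 2^6 = 64: Σ 2^(−ℓᵢ) = 1/64 + 4/64 + 8/64 + 4/64 + 4/64 + 16/64 + 4/64 + 8/64 = 49/64 = 0.765625.
Kraft's inequality requires Σ ≤ 1; here Σ = 0.765625 ≤ 1, so such a prefix code exists.

0.765625; yes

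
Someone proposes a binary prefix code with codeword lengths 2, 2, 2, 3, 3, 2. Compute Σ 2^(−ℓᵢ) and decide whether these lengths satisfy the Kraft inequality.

1.25; no

With common denominator 2^3 = 8: Σ 2^(−ℓᵢ) = 2/8 + 2/8 + 2/8 + 1/8 + 1/8 + 2/8 = 10/8 = 1.25.
Kraft's inequality requires Σ ≤ 1; here Σ = 1.25 > 1, so no such prefix code exists.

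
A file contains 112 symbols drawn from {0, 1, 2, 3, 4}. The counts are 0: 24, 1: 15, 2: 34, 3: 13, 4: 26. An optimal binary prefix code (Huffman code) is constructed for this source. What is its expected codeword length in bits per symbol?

Probabilities are the counts divided by 112.
Repeatedly combine the two least-probable nodes; the expected code length is the sum of the merged weights.
merge 13/112 + 15/112 → 1/4
merge 3/14 + 13/56 → 25/56
merge 1/4 + 17/56 → 31/56
merge 25/56 + 31/56 → 1
L = 1/4 + 25/56 + 31/56 + 1 = 9/4 = 2.25 bits/symbol.

2.25 bits/symbol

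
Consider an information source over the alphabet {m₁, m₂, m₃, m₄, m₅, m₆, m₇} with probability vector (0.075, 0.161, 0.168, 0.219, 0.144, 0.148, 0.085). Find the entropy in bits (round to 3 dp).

2.729 bits

H = −Σ pᵢ log₂ pᵢ.
−0.075·log₂(0.075) = 0.2803
−0.161·log₂(0.161) = 0.4242
−0.168·log₂(0.168) = 0.4323
−0.219·log₂(0.219) = 0.4798
−0.144·log₂(0.144) = 0.4026
−0.148·log₂(0.148) = 0.4079
−0.085·log₂(0.085) = 0.3023
Sum ≈ 2.7295 → 2.729 bits.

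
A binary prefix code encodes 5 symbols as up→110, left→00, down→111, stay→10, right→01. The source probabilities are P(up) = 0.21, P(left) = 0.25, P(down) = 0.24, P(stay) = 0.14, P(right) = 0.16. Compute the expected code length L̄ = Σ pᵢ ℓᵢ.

2.45 bits/symbol

L̄ = Σ pᵢ·ℓᵢ = 0.21·3 + 0.25·2 + 0.24·3 + 0.14·2 + 0.16·2 = 2.45 bits/symbol.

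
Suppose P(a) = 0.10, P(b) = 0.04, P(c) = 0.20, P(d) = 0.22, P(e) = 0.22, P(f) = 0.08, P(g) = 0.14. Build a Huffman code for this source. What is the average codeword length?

2.68 bits/symbol

Repeatedly combine the two least-probable nodes; the expected code length is the sum of the merged weights.
merge 1/25 + 2/25 → 3/25
merge 1/10 + 3/25 → 11/50
merge 7/50 + 1/5 → 17/50
merge 11/50 + 11/50 → 11/25
merge 11/50 + 17/50 → 14/25
merge 11/25 + 14/25 → 1
L = 3/25 + 11/50 + 17/50 + 11/25 + 14/25 + 1 = 67/25 = 2.68 bits/symbol.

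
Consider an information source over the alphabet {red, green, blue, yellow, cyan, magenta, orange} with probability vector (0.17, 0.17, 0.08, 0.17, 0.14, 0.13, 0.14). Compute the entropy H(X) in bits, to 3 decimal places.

H = −Σ pᵢ log₂ pᵢ.
−0.17·log₂(0.17) = 0.4346
−0.17·log₂(0.17) = 0.4346
−0.08·log₂(0.08) = 0.2915
−0.17·log₂(0.17) = 0.4346
−0.14·log₂(0.14) = 0.3971
−0.13·log₂(0.13) = 0.3826
−0.14·log₂(0.14) = 0.3971
Sum ≈ 2.7721 → 2.772 bits.

2.772 bits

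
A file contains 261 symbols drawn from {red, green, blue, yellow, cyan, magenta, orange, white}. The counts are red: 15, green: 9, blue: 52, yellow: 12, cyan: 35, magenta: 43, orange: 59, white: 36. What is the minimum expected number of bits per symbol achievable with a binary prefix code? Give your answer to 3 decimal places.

Probabilities are the counts divided by 261.
Repeatedly combine the two least-probable nodes; the expected code length is the sum of the merged weights.
merge 1/29 + 4/87 → 7/87
merge 5/87 + 7/87 → 4/29
merge 35/261 + 4/29 → 71/261
merge 4/29 + 43/261 → 79/261
merge 52/261 + 59/261 → 37/87
merge 71/261 + 79/261 → 50/87
merge 37/87 + 50/87 → 1
L = 7/87 + 4/29 + 71/261 + 79/261 + 37/87 + 50/87 + 1 = 81/29 ≈ 2.793 bits/symbol.

2.793 bits/symbol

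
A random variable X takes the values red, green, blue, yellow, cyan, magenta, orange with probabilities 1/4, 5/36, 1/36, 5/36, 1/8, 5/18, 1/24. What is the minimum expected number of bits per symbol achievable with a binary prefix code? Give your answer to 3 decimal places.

2.542 bits/symbol

Repeatedly combine the two least-probable nodes; the expected code length is the sum of the merged weights.
merge 1/36 + 1/24 → 5/72
merge 5/72 + 1/8 → 7/36
merge 5/36 + 5/36 → 5/18
merge 7/36 + 1/4 → 4/9
merge 5/18 + 5/18 → 5/9
merge 4/9 + 5/9 → 1
L = 5/72 + 7/36 + 5/18 + 4/9 + 5/9 + 1 = 61/24 ≈ 2.542 bits/symbol.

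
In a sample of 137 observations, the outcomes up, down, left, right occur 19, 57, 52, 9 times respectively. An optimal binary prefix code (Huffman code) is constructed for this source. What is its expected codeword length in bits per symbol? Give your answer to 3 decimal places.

1.788 bits/symbol

Probabilities are the counts divided by 137.
Repeatedly combine the two least-probable nodes; the expected code length is the sum of the merged weights.
merge 9/137 + 19/137 → 28/137
merge 28/137 + 52/137 → 80/137
merge 57/137 + 80/137 → 1
L = 28/137 + 80/137 + 1 = 245/137 ≈ 1.788 bits/symbol.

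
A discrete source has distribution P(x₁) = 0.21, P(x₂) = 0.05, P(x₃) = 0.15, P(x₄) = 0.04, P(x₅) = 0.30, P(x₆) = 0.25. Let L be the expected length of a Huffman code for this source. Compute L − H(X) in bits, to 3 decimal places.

0.024 bits

Entropy H = −Σ p log₂ p ≈ 2.3063 bits.
Huffman merges: 1/25+1/20→9/100; 9/100+3/20→6/25; 21/100+6/25→9/20; 1/4+3/10→11/20; 9/20+11/20→1. L = 233/100 ≈ 2.3300.
L − H = 2.3300 − 2.3063 = 0.024 bits.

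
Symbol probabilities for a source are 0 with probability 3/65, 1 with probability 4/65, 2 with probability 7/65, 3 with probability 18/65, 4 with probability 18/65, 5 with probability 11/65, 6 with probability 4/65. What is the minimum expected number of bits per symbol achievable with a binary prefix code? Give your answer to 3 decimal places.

2.554 bits/symbol

Repeatedly combine the two least-probable nodes; the expected code length is the sum of the merged weights.
merge 3/65 + 4/65 → 7/65
merge 4/65 + 7/65 → 11/65
merge 7/65 + 11/65 → 18/65
merge 11/65 + 18/65 → 29/65
merge 18/65 + 18/65 → 36/65
merge 29/65 + 36/65 → 1
L = 7/65 + 11/65 + 18/65 + 29/65 + 36/65 + 1 = 166/65 ≈ 2.554 bits/symbol.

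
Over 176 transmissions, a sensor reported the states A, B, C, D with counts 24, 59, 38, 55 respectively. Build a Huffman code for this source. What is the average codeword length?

Probabilities are the counts divided by 176.
Repeatedly combine the two least-probable nodes; the expected code length is the sum of the merged weights.
merge 3/22 + 19/88 → 31/88
merge 5/16 + 59/176 → 57/88
merge 31/88 + 57/88 → 1
L = 31/88 + 57/88 + 1 = 2 bits/symbol.

2 bits/symbol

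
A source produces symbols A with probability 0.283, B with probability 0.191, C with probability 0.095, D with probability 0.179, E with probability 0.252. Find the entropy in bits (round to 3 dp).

2.240 bits

H = −Σ pᵢ log₂ pᵢ.
−0.283·log₂(0.283) = 0.5154
−0.191·log₂(0.191) = 0.4562
−0.095·log₂(0.095) = 0.3226
−0.179·log₂(0.179) = 0.4443
−0.252·log₂(0.252) = 0.5011
Sum ≈ 2.2395 → 2.240 bits.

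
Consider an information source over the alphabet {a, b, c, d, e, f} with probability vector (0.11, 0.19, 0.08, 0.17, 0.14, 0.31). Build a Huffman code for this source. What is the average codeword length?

2.5 bits/symbol

Repeatedly combine the two least-probable nodes; the expected code length is the sum of the merged weights.
merge 2/25 + 11/100 → 19/100
merge 7/50 + 17/100 → 31/100
merge 19/100 + 19/100 → 19/50
merge 31/100 + 31/100 → 31/50
merge 19/50 + 31/50 → 1
L = 19/100 + 31/100 + 19/50 + 31/50 + 1 = 5/2 = 2.5 bits/symbol.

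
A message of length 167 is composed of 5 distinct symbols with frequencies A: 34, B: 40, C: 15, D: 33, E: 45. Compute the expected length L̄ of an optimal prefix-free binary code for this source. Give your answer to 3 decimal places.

Probabilities are the counts divided by 167.
Repeatedly combine the two least-probable nodes; the expected code length is the sum of the merged weights.
merge 15/167 + 33/167 → 48/167
merge 34/167 + 40/167 → 74/167
merge 45/167 + 48/167 → 93/167
merge 74/167 + 93/167 → 1
L = 48/167 + 74/167 + 93/167 + 1 = 382/167 ≈ 2.287 bits/symbol.

2.287 bits/symbol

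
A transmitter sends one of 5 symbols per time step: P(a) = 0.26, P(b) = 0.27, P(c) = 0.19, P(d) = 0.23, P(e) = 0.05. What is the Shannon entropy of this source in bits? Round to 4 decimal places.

H = −Σ pᵢ log₂ pᵢ.
−0.26·log₂(0.26) = 0.5053
−0.27·log₂(0.27) = 0.5100
−0.19·log₂(0.19) = 0.4552
−0.23·log₂(0.23) = 0.4877
−0.05·log₂(0.05) = 0.2161
Sum ≈ 2.1743 → 2.1743 bits.

2.1743 bits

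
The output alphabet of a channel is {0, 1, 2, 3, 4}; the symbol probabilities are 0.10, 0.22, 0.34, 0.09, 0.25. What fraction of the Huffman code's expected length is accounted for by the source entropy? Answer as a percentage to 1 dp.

Entropy H = −Σ p log₂ p ≈ 2.1546 bits.
Huffman merges: 9/100+1/10→19/100; 19/100+11/50→41/100; 1/4+17/50→59/100; 41/100+59/100→1. L = 219/100 ≈ 2.1900.
Efficiency = H/L = 2.1546/2.1900 = 98.4%.

98.4%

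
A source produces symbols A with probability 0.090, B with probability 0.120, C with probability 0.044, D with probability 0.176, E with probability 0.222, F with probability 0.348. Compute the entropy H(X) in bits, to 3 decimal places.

H = −Σ pᵢ log₂ pᵢ.
−0.090·log₂(0.090) = 0.3127
−0.120·log₂(0.120) = 0.3671
−0.044·log₂(0.044) = 0.1983
−0.176·log₂(0.176) = 0.4411
−0.222·log₂(0.222) = 0.4820
−0.348·log₂(0.348) = 0.5299
Sum ≈ 2.3311 → 2.331 bits.

2.331 bits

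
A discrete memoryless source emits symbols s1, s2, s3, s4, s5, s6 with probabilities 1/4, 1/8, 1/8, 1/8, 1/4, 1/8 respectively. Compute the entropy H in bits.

Each probability is a power of 1/2, so log₂(1/p) is an integer.
H = Σ p·log₂(1/p) = 1/4·2 + 1/8·3 + 1/8·3 + 1/8·3 + 1/4·2 + 1/8·3 = 2.5 bits.

2.5 bits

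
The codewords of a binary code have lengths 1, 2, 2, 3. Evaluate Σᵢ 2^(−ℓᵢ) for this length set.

With common denominator 2^3 = 8: Σ 2^(−ℓᵢ) = 4/8 + 2/8 + 2/8 + 1/8 = 9/8 = 1.125.

1.125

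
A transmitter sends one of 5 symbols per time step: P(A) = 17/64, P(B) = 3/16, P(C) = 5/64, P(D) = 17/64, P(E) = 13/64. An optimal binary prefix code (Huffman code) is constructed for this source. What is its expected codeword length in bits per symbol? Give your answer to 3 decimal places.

Repeatedly combine the two least-probable nodes; the expected code length is the sum of the merged weights.
merge 5/64 + 3/16 → 17/64
merge 13/64 + 17/64 → 15/32
merge 17/64 + 17/64 → 17/32
merge 15/32 + 17/32 → 1
L = 17/64 + 15/32 + 17/32 + 1 = 145/64 ≈ 2.266 bits/symbol.

2.266 bits/symbol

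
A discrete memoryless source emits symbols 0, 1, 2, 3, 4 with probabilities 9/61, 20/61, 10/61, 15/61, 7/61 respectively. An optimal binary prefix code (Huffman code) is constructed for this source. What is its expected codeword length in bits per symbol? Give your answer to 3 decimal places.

Repeatedly combine the two least-probable nodes; the expected code length is the sum of the merged weights.
merge 7/61 + 9/61 → 16/61
merge 10/61 + 15/61 → 25/61
merge 16/61 + 20/61 → 36/61
merge 25/61 + 36/61 → 1
L = 16/61 + 25/61 + 36/61 + 1 = 138/61 ≈ 2.262 bits/symbol.

2.262 bits/symbol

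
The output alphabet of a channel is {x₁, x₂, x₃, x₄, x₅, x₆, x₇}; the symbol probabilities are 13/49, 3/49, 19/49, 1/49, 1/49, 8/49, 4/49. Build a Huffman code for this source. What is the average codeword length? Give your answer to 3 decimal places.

2.286 bits/symbol

Repeatedly combine the two least-probable nodes; the expected code length is the sum of the merged weights.
merge 1/49 + 1/49 → 2/49
merge 2/49 + 3/49 → 5/49
merge 4/49 + 5/49 → 9/49
merge 8/49 + 9/49 → 17/49
merge 13/49 + 17/49 → 30/49
merge 19/49 + 30/49 → 1
L = 2/49 + 5/49 + 9/49 + 17/49 + 30/49 + 1 = 16/7 ≈ 2.286 bits/symbol.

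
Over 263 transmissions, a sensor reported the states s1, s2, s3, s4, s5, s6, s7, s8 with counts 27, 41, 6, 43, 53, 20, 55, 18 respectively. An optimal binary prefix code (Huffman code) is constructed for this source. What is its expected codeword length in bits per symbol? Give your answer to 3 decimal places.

Probabilities are the counts divided by 263.
Repeatedly combine the two least-probable nodes; the expected code length is the sum of the merged weights.
merge 6/263 + 18/263 → 24/263
merge 20/263 + 24/263 → 44/263
merge 27/263 + 41/263 → 68/263
merge 43/263 + 44/263 → 87/263
merge 53/263 + 55/263 → 108/263
merge 68/263 + 87/263 → 155/263
merge 108/263 + 155/263 → 1
L = 24/263 + 44/263 + 68/263 + 87/263 + 108/263 + 155/263 + 1 = 749/263 ≈ 2.848 bits/symbol.

2.848 bits/symbol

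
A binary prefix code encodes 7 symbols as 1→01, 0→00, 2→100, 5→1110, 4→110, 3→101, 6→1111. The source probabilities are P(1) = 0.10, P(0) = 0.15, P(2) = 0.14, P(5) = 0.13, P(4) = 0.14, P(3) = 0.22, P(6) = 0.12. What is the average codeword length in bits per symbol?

3 bits/symbol

L̄ = Σ pᵢ·ℓᵢ = 0.10·2 + 0.15·2 + 0.14·3 + 0.13·4 + 0.14·3 + 0.22·3 + 0.12·4 = 3 bits/symbol.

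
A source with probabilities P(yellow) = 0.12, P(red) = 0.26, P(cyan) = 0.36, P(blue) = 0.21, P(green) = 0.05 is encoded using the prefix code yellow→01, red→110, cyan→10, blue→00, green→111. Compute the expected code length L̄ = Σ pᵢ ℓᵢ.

L̄ = Σ pᵢ·ℓᵢ = 0.12·2 + 0.26·3 + 0.36·2 + 0.21·2 + 0.05·3 = 2.31 bits/symbol.

2.31 bits/symbol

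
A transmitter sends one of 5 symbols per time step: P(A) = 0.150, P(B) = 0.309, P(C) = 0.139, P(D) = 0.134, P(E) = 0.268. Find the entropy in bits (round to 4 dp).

H = −Σ pᵢ log₂ pᵢ.
−0.150·log₂(0.150) = 0.4105
−0.309·log₂(0.309) = 0.5235
−0.139·log₂(0.139) = 0.3957
−0.134·log₂(0.134) = 0.3886
−0.268·log₂(0.268) = 0.5091
Sum ≈ 2.2275 → 2.2275 bits.

2.2275 bits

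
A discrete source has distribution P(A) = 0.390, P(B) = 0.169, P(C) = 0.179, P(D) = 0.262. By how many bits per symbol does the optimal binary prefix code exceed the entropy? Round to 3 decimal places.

0.044 bits

Entropy H = −Σ p log₂ p ≈ 1.9138 bits.
Huffman merges: 169/1000+179/1000→87/250; 131/500+87/250→61/100; 39/100+61/100→1. L = 979/500 ≈ 1.9580.
L − H = 1.9580 − 1.9138 = 0.044 bits.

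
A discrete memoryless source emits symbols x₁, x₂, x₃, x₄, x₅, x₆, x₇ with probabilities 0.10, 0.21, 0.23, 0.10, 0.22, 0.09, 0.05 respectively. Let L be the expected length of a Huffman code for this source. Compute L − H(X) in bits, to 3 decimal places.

Entropy H = −Σ p log₂ p ≈ 2.6342 bits.
Huffman merges: 1/20+9/100→7/50; 1/10+1/10→1/5; 7/50+1/5→17/50; 21/100+11/50→43/100; 23/100+17/50→57/100; 43/100+57/100→1. L = 67/25 ≈ 2.6800.
L − H = 2.6800 − 2.6342 = 0.046 bits.

0.046 bits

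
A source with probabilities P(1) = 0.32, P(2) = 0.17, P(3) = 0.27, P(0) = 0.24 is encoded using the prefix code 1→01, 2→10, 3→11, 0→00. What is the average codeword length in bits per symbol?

2 bits/symbol

L̄ = Σ pᵢ·ℓᵢ = 0.32·2 + 0.17·2 + 0.27·2 + 0.24·2 = 2 bits/symbol.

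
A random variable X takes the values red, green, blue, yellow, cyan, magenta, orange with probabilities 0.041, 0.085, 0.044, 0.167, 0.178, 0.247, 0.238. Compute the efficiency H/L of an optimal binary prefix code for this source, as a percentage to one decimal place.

Entropy H = −Σ p log₂ p ≈ 2.5551 bits.
Huffman merges: 41/1000+11/250→17/200; 17/200+17/200→17/100; 167/1000+17/100→337/1000; 89/500+119/500→52/125; 247/1000+337/1000→73/125; 52/125+73/125→1. L = 324/125 ≈ 2.5920.
Efficiency = H/L = 2.5551/2.5920 = 98.6%.

98.6%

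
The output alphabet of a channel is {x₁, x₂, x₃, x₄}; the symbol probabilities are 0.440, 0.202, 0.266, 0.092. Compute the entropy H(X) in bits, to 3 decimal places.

1.812 bits

H = −Σ pᵢ log₂ pᵢ.
−0.440·log₂(0.440) = 0.5211
−0.202·log₂(0.202) = 0.4661
−0.266·log₂(0.266) = 0.5082
−0.092·log₂(0.092) = 0.3167
Sum ≈ 1.8122 → 1.812 bits.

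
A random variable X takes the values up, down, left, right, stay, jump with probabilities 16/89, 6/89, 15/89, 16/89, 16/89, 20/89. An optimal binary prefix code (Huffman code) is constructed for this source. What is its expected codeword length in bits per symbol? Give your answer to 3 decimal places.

2.596 bits/symbol

Repeatedly combine the two least-probable nodes; the expected code length is the sum of the merged weights.
merge 6/89 + 15/89 → 21/89
merge 16/89 + 16/89 → 32/89
merge 16/89 + 20/89 → 36/89
merge 21/89 + 32/89 → 53/89
merge 36/89 + 53/89 → 1
L = 21/89 + 32/89 + 36/89 + 53/89 + 1 = 231/89 ≈ 2.596 bits/symbol.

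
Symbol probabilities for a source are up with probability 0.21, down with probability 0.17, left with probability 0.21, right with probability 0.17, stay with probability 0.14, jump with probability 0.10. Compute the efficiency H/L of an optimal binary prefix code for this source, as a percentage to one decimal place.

98.6%

Entropy H = −Σ p log₂ p ≈ 2.5441 bits.
Huffman merges: 1/10+7/50→6/25; 17/100+17/100→17/50; 21/100+21/100→21/50; 6/25+17/50→29/50; 21/50+29/50→1. L = 129/50 ≈ 2.5800.
Efficiency = H/L = 2.5441/2.5800 = 98.6%.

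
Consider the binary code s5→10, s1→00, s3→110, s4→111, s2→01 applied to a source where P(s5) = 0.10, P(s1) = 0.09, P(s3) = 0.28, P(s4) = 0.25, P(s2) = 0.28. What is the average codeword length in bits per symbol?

L̄ = Σ pᵢ·ℓᵢ = 0.10·2 + 0.09·2 + 0.28·3 + 0.25·3 + 0.28·2 = 2.53 bits/symbol.

2.53 bits/symbol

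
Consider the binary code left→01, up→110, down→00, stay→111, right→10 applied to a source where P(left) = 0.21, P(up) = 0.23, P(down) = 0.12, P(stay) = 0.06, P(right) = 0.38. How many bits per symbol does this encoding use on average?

2.29 bits/symbol

L̄ = Σ pᵢ·ℓᵢ = 0.21·2 + 0.23·3 + 0.12·2 + 0.06·3 + 0.38·2 = 2.29 bits/symbol.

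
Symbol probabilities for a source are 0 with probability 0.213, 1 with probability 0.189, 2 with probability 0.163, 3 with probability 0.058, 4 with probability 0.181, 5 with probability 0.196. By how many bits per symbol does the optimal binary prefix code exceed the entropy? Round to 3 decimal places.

Entropy H = −Σ p log₂ p ≈ 2.5015 bits.
Huffman merges: 29/500+163/1000→221/1000; 181/1000+189/1000→37/100; 49/250+213/1000→409/1000; 221/1000+37/100→591/1000; 409/1000+591/1000→1. L = 2591/1000 ≈ 2.5910.
L − H = 2.5910 − 2.5015 = 0.090 bits.

0.090 bits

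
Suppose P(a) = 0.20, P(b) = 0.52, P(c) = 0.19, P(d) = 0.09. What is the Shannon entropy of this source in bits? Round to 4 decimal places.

H = −Σ pᵢ log₂ pᵢ.
−0.20·log₂(0.20) = 0.4644
−0.52·log₂(0.52) = 0.4906
−0.19·log₂(0.19) = 0.4552
−0.09·log₂(0.09) = 0.3127
Sum ≈ 1.7228 → 1.7228 bits.

1.7228 bits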